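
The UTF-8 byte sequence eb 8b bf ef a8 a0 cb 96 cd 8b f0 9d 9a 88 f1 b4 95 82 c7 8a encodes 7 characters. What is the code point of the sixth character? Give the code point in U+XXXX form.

Offset 0: leading byte 0xEB = 11101011 → 3-byte char #1 = EB 8B BF.
Offset 3: leading byte 0xEF = 11101111 → 3-byte char #2 = EF A8 A0.
Offset 6: leading byte 0xCB = 11001011 → 2-byte char #3 = CB 96.
Offset 8: leading byte 0xCD = 11001101 → 2-byte char #4 = CD 8B.
Offset 10: leading byte 0xF0 = 11110000 → 4-byte char #5 = F0 9D 9A 88.
Offset 14: leading byte 0xF1 = 11110001 → 4-byte char #6 = F1 B4 95 82.
Leading byte 0xF1 = 11110001 matches 11110xxx → 4-byte sequence.
Byte 1: 0xF1 = 11110001, payload 001 (3 bits).
Byte 2: 0xB4 = 10110100 (10xxxxxx ✓), payload 110100.
Byte 3: 0x95 = 10010101 (10xxxxxx ✓), payload 010101.
Byte 4: 0x82 = 10000010 (10xxxxxx ✓), payload 000010.
Concatenate: 001110100010101000010 = 0x74542 (21 bits → U+74542).

U+74542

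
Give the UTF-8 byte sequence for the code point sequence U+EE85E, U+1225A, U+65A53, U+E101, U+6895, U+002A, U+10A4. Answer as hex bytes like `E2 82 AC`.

F3 AE A1 9E F0 92 89 9A F1 A5 A9 93 EE 84 81 E6 A2 95 2A E1 82 A4

U+EE85E: 4-byte form → F3 AE A1 9E.
U+1225A: 4-byte form → F0 92 89 9A.
U+65A53: 4-byte form → F1 A5 A9 93.
U+E101: 3-byte form → EE 84 81.
U+6895: 3-byte form → E6 A2 95.
U+002A: 1-byte form → 2A.
U+10A4: 3-byte form → E1 82 A4.
Concatenated (22 bytes): F3 AE A1 9E F0 92 89 9A F1 A5 A9 93 EE 84 81 E6 A2 95 2A E1 82 A4.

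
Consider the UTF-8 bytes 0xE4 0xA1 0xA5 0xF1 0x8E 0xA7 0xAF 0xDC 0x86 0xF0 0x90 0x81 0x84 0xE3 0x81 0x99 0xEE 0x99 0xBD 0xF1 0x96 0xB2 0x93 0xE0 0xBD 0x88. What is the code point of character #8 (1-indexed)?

U+0F48

Offset 0: leading byte 0xE4 = 11100100 → 3-byte char #1 = E4 A1 A5.
Offset 3: leading byte 0xF1 = 11110001 → 4-byte char #2 = F1 8E A7 AF.
Offset 7: leading byte 0xDC = 11011100 → 2-byte char #3 = DC 86.
Offset 9: leading byte 0xF0 = 11110000 → 4-byte char #4 = F0 90 81 84.
Offset 13: leading byte 0xE3 = 11100011 → 3-byte char #5 = E3 81 99.
Offset 16: leading byte 0xEE = 11101110 → 3-byte char #6 = EE 99 BD.
Offset 19: leading byte 0xF1 = 11110001 → 4-byte char #7 = F1 96 B2 93.
Offset 23: leading byte 0xE0 = 11100000 → 3-byte char #8 = E0 BD 88.
Leading byte 0xE0 = 11100000 matches 1110xxxx → 3-byte sequence.
Byte 1: 0xE0 = 11100000, payload 0000 (4 bits).
Byte 2: 0xBD = 10111101 (10xxxxxx ✓), payload 111101.
Byte 3: 0x88 = 10001000 (10xxxxxx ✓), payload 001000.
Concatenate: 0000111101001000 = 0xF48 (16 bits → U+0F48).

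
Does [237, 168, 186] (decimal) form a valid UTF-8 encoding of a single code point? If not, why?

invalid (encodes a surrogate (U+D800–U+DFFF))

Structurally a 3-byte sequence; payload = 0xDA3A.
But 0xDA3A is in U+D800–U+DFFF, the surrogate range. Surrogates are not Unicode scalar values and are forbidden in UTF-8.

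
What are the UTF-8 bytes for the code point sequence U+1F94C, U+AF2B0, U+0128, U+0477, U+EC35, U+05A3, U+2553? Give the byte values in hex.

F0 9F A5 8C F2 AF 8A B0 C4 A8 D1 B7 EE B0 B5 D6 A3 E2 95 93

U+1F94C: 4-byte form → F0 9F A5 8C.
U+AF2B0: 4-byte form → F2 AF 8A B0.
U+0128: 2-byte form → C4 A8.
U+0477: 2-byte form → D1 B7.
U+EC35: 3-byte form → EE B0 B5.
U+05A3: 2-byte form → D6 A3.
U+2553: 3-byte form → E2 95 93.
Concatenated (20 bytes): F0 9F A5 8C F2 AF 8A B0 C4 A8 D1 B7 EE B0 B5 D6 A3 E2 95 93.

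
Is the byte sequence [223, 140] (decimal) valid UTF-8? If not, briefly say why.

valid

Leading byte 0xDF = 11011111 → 2-byte form.
Continuation bytes 0x8C=10001100 all match 10xxxxxx.
Decoded value 0x7CC is ≥ 0x80 (shortest form) and not a surrogate.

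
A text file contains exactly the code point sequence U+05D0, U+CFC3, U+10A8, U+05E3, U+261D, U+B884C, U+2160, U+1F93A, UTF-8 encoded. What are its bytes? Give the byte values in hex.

D7 90 EC BF 83 E1 82 A8 D7 A3 E2 98 9D F2 B8 A1 8C E2 85 A0 F0 9F A4 BA

U+05D0: 2-byte form → D7 90.
U+CFC3: 3-byte form → EC BF 83.
U+10A8: 3-byte form → E1 82 A8.
U+05E3: 2-byte form → D7 A3.
U+261D: 3-byte form → E2 98 9D.
U+B884C: 4-byte form → F2 B8 A1 8C.
U+2160: 3-byte form → E2 85 A0.
U+1F93A: 4-byte form → F0 9F A4 BA.
Concatenated (24 bytes): D7 90 EC BF 83 E1 82 A8 D7 A3 E2 98 9D F2 B8 A1 8C E2 85 A0 F0 9F A4 BA.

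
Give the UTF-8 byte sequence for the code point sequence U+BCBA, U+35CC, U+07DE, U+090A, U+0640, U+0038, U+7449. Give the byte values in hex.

U+BCBA: 3-byte form → EB B2 BA.
U+35CC: 3-byte form → E3 97 8C.
U+07DE: 2-byte form → DF 9E.
U+090A: 3-byte form → E0 A4 8A.
U+0640: 2-byte form → D9 80.
U+0038: 1-byte form → 38.
U+7449: 3-byte form → E7 91 89.
Concatenated (17 bytes): EB B2 BA E3 97 8C DF 9E E0 A4 8A D9 80 38 E7 91 89.

EB B2 BA E3 97 8C DF 9E E0 A4 8A D9 80 38 E7 91 89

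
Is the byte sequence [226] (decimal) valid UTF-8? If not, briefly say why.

Leading byte 0xE2 = 11100010 → 3-byte form, but only 1 byte is present.

invalid (sequence truncated)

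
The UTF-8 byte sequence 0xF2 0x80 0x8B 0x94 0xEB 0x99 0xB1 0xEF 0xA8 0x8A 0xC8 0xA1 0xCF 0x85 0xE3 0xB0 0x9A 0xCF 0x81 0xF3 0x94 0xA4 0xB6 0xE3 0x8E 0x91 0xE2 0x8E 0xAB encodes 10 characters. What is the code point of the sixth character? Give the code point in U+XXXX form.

U+3C1A

Offset 0: leading byte 0xF2 = 11110010 → 4-byte char #1 = F2 80 8B 94.
Offset 4: leading byte 0xEB = 11101011 → 3-byte char #2 = EB 99 B1.
Offset 7: leading byte 0xEF = 11101111 → 3-byte char #3 = EF A8 8A.
Offset 10: leading byte 0xC8 = 11001000 → 2-byte char #4 = C8 A1.
Offset 12: leading byte 0xCF = 11001111 → 2-byte char #5 = CF 85.
Offset 14: leading byte 0xE3 = 11100011 → 3-byte char #6 = E3 B0 9A.
Leading byte 0xE3 = 11100011 matches 1110xxxx → 3-byte sequence.
Byte 1: 0xE3 = 11100011, payload 0011 (4 bits).
Byte 2: 0xB0 = 10110000 (10xxxxxx ✓), payload 110000.
Byte 3: 0x9A = 10011010 (10xxxxxx ✓), payload 011010.
Concatenate: 0011110000011010 = 0x3C1A (16 bits → U+3C1A).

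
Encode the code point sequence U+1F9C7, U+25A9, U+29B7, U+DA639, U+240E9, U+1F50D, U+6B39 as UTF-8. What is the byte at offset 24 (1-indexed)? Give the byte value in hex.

1-indexed offset 24 is 0-indexed offset 23.
U+1F9C7 → 4-byte form F0 9F A7 87 at offsets 0–3.
U+25A9 → 3-byte form E2 96 A9 at offsets 4–6.
U+29B7 → 3-byte form E2 A6 B7 at offsets 7–9.
U+DA639 → 4-byte form F3 9A 98 B9 at offsets 10–13.
U+240E9 → 4-byte form F0 A4 83 A9 at offsets 14–17.
U+1F50D → 4-byte form F0 9F 94 8D at offsets 18–21.
U+6B39 → 3-byte form E6 AC B9 at offsets 22–24.
Offset 23 falls in char 7's range; it's byte 2 of E6 AC B9 = 0xAC.

0xAC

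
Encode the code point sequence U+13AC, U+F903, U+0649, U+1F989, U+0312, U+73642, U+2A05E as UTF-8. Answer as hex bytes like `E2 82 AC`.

E1 8E AC EF A4 83 D9 89 F0 9F A6 89 CC 92 F1 B3 99 82 F0 AA 81 9E

U+13AC: 3-byte form → E1 8E AC.
U+F903: 3-byte form → EF A4 83.
U+0649: 2-byte form → D9 89.
U+1F989: 4-byte form → F0 9F A6 89.
U+0312: 2-byte form → CC 92.
U+73642: 4-byte form → F1 B3 99 82.
U+2A05E: 4-byte form → F0 AA 81 9E.
Concatenated (22 bytes): E1 8E AC EF A4 83 D9 89 F0 9F A6 89 CC 92 F1 B3 99 82 F0 AA 81 9E.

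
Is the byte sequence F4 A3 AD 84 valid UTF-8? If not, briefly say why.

invalid (encodes a value above U+10FFFF)

Leading byte 0xF4 = 11110100 → 4-byte form.
Payload = 0x123B44, which exceeds U+10FFFF, the maximum Unicode code point. (Leading bytes F5–FF, or F4 followed by ≥ 0x90, are invalid.)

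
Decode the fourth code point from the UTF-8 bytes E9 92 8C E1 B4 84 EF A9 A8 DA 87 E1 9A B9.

U+0687

Offset 0: leading byte 0xE9 = 11101001 → 3-byte char #1 = E9 92 8C.
Offset 3: leading byte 0xE1 = 11100001 → 3-byte char #2 = E1 B4 84.
Offset 6: leading byte 0xEF = 11101111 → 3-byte char #3 = EF A9 A8.
Offset 9: leading byte 0xDA = 11011010 → 2-byte char #4 = DA 87.
Leading byte 0xDA = 11011010 matches 110xxxxx → 2-byte sequence.
Byte 1: 0xDA = 11011010, payload 11010 (5 bits).
Byte 2: 0x87 = 10000111 (10xxxxxx ✓), payload 000111.
Concatenate: 11010000111 = 0x687 (11 bits → U+0687).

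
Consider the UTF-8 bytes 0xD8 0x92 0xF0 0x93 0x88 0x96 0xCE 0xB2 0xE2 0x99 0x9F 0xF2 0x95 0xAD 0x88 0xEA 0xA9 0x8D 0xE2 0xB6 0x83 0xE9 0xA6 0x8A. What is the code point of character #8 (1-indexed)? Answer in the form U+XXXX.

Offset 0: leading byte 0xD8 = 11011000 → 2-byte char #1 = D8 92.
Offset 2: leading byte 0xF0 = 11110000 → 4-byte char #2 = F0 93 88 96.
Offset 6: leading byte 0xCE = 11001110 → 2-byte char #3 = CE B2.
Offset 8: leading byte 0xE2 = 11100010 → 3-byte char #4 = E2 99 9F.
Offset 11: leading byte 0xF2 = 11110010 → 4-byte char #5 = F2 95 AD 88.
Offset 15: leading byte 0xEA = 11101010 → 3-byte char #6 = EA A9 8D.
Offset 18: leading byte 0xE2 = 11100010 → 3-byte char #7 = E2 B6 83.
Offset 21: leading byte 0xE9 = 11101001 → 3-byte char #8 = E9 A6 8A.
Leading byte 0xE9 = 11101001 matches 1110xxxx → 3-byte sequence.
Byte 1: 0xE9 = 11101001, payload 1001 (4 bits).
Byte 2: 0xA6 = 10100110 (10xxxxxx ✓), payload 100110.
Byte 3: 0x8A = 10001010 (10xxxxxx ✓), payload 001010.
Concatenate: 1001100110001010 = 0x998A (16 bits → U+998A).

U+998A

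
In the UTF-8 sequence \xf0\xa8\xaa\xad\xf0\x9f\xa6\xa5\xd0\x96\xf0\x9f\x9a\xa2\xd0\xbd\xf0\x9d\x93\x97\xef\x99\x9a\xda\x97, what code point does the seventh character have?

U+F65A

Offset 0: leading byte 0xF0 = 11110000 → 4-byte char #1 = F0 A8 AA AD.
Offset 4: leading byte 0xF0 = 11110000 → 4-byte char #2 = F0 9F A6 A5.
Offset 8: leading byte 0xD0 = 11010000 → 2-byte char #3 = D0 96.
Offset 10: leading byte 0xF0 = 11110000 → 4-byte char #4 = F0 9F 9A A2.
Offset 14: leading byte 0xD0 = 11010000 → 2-byte char #5 = D0 BD.
Offset 16: leading byte 0xF0 = 11110000 → 4-byte char #6 = F0 9D 93 97.
Offset 20: leading byte 0xEF = 11101111 → 3-byte char #7 = EF 99 9A.
Leading byte 0xEF = 11101111 matches 1110xxxx → 3-byte sequence.
Byte 1: 0xEF = 11101111, payload 1111 (4 bits).
Byte 2: 0x99 = 10011001 (10xxxxxx ✓), payload 011001.
Byte 3: 0x9A = 10011010 (10xxxxxx ✓), payload 011010.
Concatenate: 1111011001011010 = 0xF65A (16 bits → U+F65A).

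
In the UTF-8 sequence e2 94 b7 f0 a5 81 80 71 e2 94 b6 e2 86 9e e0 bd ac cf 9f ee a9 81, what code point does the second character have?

U+25040

Offset 0: leading byte 0xE2 = 11100010 → 3-byte char #1 = E2 94 B7.
Offset 3: leading byte 0xF0 = 11110000 → 4-byte char #2 = F0 A5 81 80.
Leading byte 0xF0 = 11110000 matches 11110xxx → 4-byte sequence.
Byte 1: 0xF0 = 11110000, payload 000 (3 bits).
Byte 2: 0xA5 = 10100101 (10xxxxxx ✓), payload 100101.
Byte 3: 0x81 = 10000001 (10xxxxxx ✓), payload 000001.
Byte 4: 0x80 = 10000000 (10xxxxxx ✓), payload 000000.
Concatenate: 000100101000001000000 = 0x25040 (21 bits → U+25040).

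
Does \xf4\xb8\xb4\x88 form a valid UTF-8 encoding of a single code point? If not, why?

Leading byte 0xF4 = 11110100 → 4-byte form.
Payload = 0x138D08, which exceeds U+10FFFF, the maximum Unicode code point. (Leading bytes F5–FF, or F4 followed by ≥ 0x90, are invalid.)

invalid (encodes a value above U+10FFFF)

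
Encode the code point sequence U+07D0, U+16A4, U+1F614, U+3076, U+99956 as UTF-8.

DF 90 E1 9A A4 F0 9F 98 94 E3 81 B6 F2 99 A5 96

U+07D0: 2-byte form → DF 90.
U+16A4: 3-byte form → E1 9A A4.
U+1F614: 4-byte form → F0 9F 98 94.
U+3076: 3-byte form → E3 81 B6.
U+99956: 4-byte form → F2 99 A5 96.
Concatenated (16 bytes): DF 90 E1 9A A4 F0 9F 98 94 E3 81 B6 F2 99 A5 96.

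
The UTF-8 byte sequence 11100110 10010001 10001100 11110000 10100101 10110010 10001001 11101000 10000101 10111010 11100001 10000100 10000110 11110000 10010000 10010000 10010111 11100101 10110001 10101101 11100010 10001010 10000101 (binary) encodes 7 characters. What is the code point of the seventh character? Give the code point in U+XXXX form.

Offset 0: leading byte 0xE6 = 11100110 → 3-byte char #1 = E6 91 8C.
Offset 3: leading byte 0xF0 = 11110000 → 4-byte char #2 = F0 A5 B2 89.
Offset 7: leading byte 0xE8 = 11101000 → 3-byte char #3 = E8 85 BA.
Offset 10: leading byte 0xE1 = 11100001 → 3-byte char #4 = E1 84 86.
Offset 13: leading byte 0xF0 = 11110000 → 4-byte char #5 = F0 90 90 97.
Offset 17: leading byte 0xE5 = 11100101 → 3-byte char #6 = E5 B1 AD.
Offset 20: leading byte 0xE2 = 11100010 → 3-byte char #7 = E2 8A 85.
Leading byte 0xE2 = 11100010 matches 1110xxxx → 3-byte sequence.
Byte 1: 0xE2 = 11100010, payload 0010 (4 bits).
Byte 2: 0x8A = 10001010 (10xxxxxx ✓), payload 001010.
Byte 3: 0x85 = 10000101 (10xxxxxx ✓), payload 000101.
Concatenate: 0010001010000101 = 0x2285 (16 bits → U+2285).

U+2285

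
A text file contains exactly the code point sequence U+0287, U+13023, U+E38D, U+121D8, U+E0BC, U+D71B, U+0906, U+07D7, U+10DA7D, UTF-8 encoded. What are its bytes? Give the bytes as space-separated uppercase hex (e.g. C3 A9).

U+0287: 2-byte form → CA 87.
U+13023: 4-byte form → F0 93 80 A3.
U+E38D: 3-byte form → EE 8E 8D.
U+121D8: 4-byte form → F0 92 87 98.
U+E0BC: 3-byte form → EE 82 BC.
U+D71B: 3-byte form → ED 9C 9B.
U+0906: 3-byte form → E0 A4 86.
U+07D7: 2-byte form → DF 97.
U+10DA7D: 4-byte form → F4 8D A9 BD.
Concatenated (28 bytes): CA 87 F0 93 80 A3 EE 8E 8D F0 92 87 98 EE 82 BC ED 9C 9B E0 A4 86 DF 97 F4 8D A9 BD.

CA 87 F0 93 80 A3 EE 8E 8D F0 92 87 98 EE 82 BC ED 9C 9B E0 A4 86 DF 97 F4 8D A9 BD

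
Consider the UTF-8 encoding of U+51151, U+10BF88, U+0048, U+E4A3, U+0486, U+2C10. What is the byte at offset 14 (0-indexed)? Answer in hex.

U+51151 → 4-byte form F1 91 85 91 at offsets 0–3.
U+10BF88 → 4-byte form F4 8B BE 88 at offsets 4–7.
U+0048 → 1-byte form 48 at offsets 8–8.
U+E4A3 → 3-byte form EE 92 A3 at offsets 9–11.
U+0486 → 2-byte form D2 86 at offsets 12–13.
U+2C10 → 3-byte form E2 B0 90 at offsets 14–16.
Offset 14 falls in char 6's range; it's byte 1 of E2 B0 90 = 0xE2.

0xE2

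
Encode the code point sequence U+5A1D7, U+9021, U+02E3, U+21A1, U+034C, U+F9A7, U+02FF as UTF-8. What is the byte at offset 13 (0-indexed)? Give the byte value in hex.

U+5A1D7 → 4-byte form F1 9A 87 97 at offsets 0–3.
U+9021 → 3-byte form E9 80 A1 at offsets 4–6.
U+02E3 → 2-byte form CB A3 at offsets 7–8.
U+21A1 → 3-byte form E2 86 A1 at offsets 9–11.
U+034C → 2-byte form CD 8C at offsets 12–13.
Offset 13 falls in char 5's range; it's byte 2 of CD 8C = 0x8C.

0x8C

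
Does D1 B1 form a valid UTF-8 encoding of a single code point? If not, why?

valid

Leading byte 0xD1 = 11010001 → 2-byte form.
Continuation bytes 0xB1=10110001 all match 10xxxxxx.
Decoded value 0x471 is ≥ 0x80 (shortest form) and not a surrogate.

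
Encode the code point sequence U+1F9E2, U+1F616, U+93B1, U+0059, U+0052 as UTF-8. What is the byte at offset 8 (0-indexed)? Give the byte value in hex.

0xE9

U+1F9E2 → 4-byte form F0 9F A7 A2 at offsets 0–3.
U+1F616 → 4-byte form F0 9F 98 96 at offsets 4–7.
U+93B1 → 3-byte form E9 8E B1 at offsets 8–10.
Offset 8 falls in char 3's range; it's byte 1 of E9 8E B1 = 0xE9.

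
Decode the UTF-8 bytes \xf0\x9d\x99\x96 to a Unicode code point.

U+1D656

Leading byte 0xF0 = 11110000 matches 11110xxx → 4-byte sequence.
Byte 1: 0xF0 = 11110000, payload 000 (3 bits).
Byte 2: 0x9D = 10011101 (10xxxxxx ✓), payload 011101.
Byte 3: 0x99 = 10011001 (10xxxxxx ✓), payload 011001.
Byte 4: 0x96 = 10010110 (10xxxxxx ✓), payload 010110.
Concatenate: 000011101011001010110 = 0x1D656 (21 bits → U+1D656).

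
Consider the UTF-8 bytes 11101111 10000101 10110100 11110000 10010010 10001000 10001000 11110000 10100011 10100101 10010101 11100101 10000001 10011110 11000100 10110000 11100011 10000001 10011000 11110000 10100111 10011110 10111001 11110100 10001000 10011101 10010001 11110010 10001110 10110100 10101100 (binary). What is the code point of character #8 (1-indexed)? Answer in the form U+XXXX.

U+108751

Offset 0: leading byte 0xEF = 11101111 → 3-byte char #1 = EF 85 B4.
Offset 3: leading byte 0xF0 = 11110000 → 4-byte char #2 = F0 92 88 88.
Offset 7: leading byte 0xF0 = 11110000 → 4-byte char #3 = F0 A3 A5 95.
Offset 11: leading byte 0xE5 = 11100101 → 3-byte char #4 = E5 81 9E.
Offset 14: leading byte 0xC4 = 11000100 → 2-byte char #5 = C4 B0.
Offset 16: leading byte 0xE3 = 11100011 → 3-byte char #6 = E3 81 98.
Offset 19: leading byte 0xF0 = 11110000 → 4-byte char #7 = F0 A7 9E B9.
Offset 23: leading byte 0xF4 = 11110100 → 4-byte char #8 = F4 88 9D 91.
Leading byte 0xF4 = 11110100 matches 11110xxx → 4-byte sequence.
Byte 1: 0xF4 = 11110100, payload 100 (3 bits).
Byte 2: 0x88 = 10001000 (10xxxxxx ✓), payload 001000.
Byte 3: 0x9D = 10011101 (10xxxxxx ✓), payload 011101.
Byte 4: 0x91 = 10010001 (10xxxxxx ✓), payload 010001.
Concatenate: 100001000011101010001 = 0x108751 (21 bits → U+108751).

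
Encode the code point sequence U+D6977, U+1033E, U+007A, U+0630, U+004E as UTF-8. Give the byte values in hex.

F3 96 A5 B7 F0 90 8C BE 7A D8 B0 4E

U+D6977: 4-byte form → F3 96 A5 B7.
U+1033E: 4-byte form → F0 90 8C BE.
U+007A: 1-byte form → 7A.
U+0630: 2-byte form → D8 B0.
U+004E: 1-byte form → 4E.
Concatenated (12 bytes): F3 96 A5 B7 F0 90 8C BE 7A D8 B0 4E.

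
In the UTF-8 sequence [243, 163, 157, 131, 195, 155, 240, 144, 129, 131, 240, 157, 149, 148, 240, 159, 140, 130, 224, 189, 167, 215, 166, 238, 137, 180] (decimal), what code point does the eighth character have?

U+E274

Offset 0: leading byte 0xF3 = 11110011 → 4-byte char #1 = F3 A3 9D 83.
Offset 4: leading byte 0xC3 = 11000011 → 2-byte char #2 = C3 9B.
Offset 6: leading byte 0xF0 = 11110000 → 4-byte char #3 = F0 90 81 83.
Offset 10: leading byte 0xF0 = 11110000 → 4-byte char #4 = F0 9D 95 94.
Offset 14: leading byte 0xF0 = 11110000 → 4-byte char #5 = F0 9F 8C 82.
Offset 18: leading byte 0xE0 = 11100000 → 3-byte char #6 = E0 BD A7.
Offset 21: leading byte 0xD7 = 11010111 → 2-byte char #7 = D7 A6.
Offset 23: leading byte 0xEE = 11101110 → 3-byte char #8 = EE 89 B4.
Leading byte 0xEE = 11101110 matches 1110xxxx → 3-byte sequence.
Byte 1: 0xEE = 11101110, payload 1110 (4 bits).
Byte 2: 0x89 = 10001001 (10xxxxxx ✓), payload 001001.
Byte 3: 0xB4 = 10110100 (10xxxxxx ✓), payload 110100.
Concatenate: 1110001001110100 = 0xE274 (16 bits → U+E274).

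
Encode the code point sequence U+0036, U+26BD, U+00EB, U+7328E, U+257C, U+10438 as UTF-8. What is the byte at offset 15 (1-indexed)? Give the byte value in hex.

1-indexed offset 15 is 0-indexed offset 14.
U+0036 → 1-byte form 36 at offsets 0–0.
U+26BD → 3-byte form E2 9A BD at offsets 1–3.
U+00EB → 2-byte form C3 AB at offsets 4–5.
U+7328E → 4-byte form F1 B3 8A 8E at offsets 6–9.
U+257C → 3-byte form E2 95 BC at offsets 10–12.
U+10438 → 4-byte form F0 90 90 B8 at offsets 13–16.
Offset 14 falls in char 6's range; it's byte 2 of F0 90 90 B8 = 0x90.

0x90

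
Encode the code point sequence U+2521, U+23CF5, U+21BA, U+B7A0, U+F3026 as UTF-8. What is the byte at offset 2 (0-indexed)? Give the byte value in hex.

U+2521 → 3-byte form E2 94 A1 at offsets 0–2.
Offset 2 falls in char 1's range; it's byte 3 of E2 94 A1 = 0xA1.

0xA1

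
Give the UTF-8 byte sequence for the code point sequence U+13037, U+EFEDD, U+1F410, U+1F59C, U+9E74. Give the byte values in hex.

U+13037: 4-byte form → F0 93 80 B7.
U+EFEDD: 4-byte form → F3 AF BB 9D.
U+1F410: 4-byte form → F0 9F 90 90.
U+1F59C: 4-byte form → F0 9F 96 9C.
U+9E74: 3-byte form → E9 B9 B4.
Concatenated (19 bytes): F0 93 80 B7 F3 AF BB 9D F0 9F 90 90 F0 9F 96 9C E9 B9 B4.

F0 93 80 B7 F3 AF BB 9D F0 9F 90 90 F0 9F 96 9C E9 B9 B4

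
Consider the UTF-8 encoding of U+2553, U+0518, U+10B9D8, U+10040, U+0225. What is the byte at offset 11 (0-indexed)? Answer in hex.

U+2553 → 3-byte form E2 95 93 at offsets 0–2.
U+0518 → 2-byte form D4 98 at offsets 3–4.
U+10B9D8 → 4-byte form F4 8B A7 98 at offsets 5–8.
U+10040 → 4-byte form F0 90 81 80 at offsets 9–12.
Offset 11 falls in char 4's range; it's byte 3 of F0 90 81 80 = 0x81.

0x81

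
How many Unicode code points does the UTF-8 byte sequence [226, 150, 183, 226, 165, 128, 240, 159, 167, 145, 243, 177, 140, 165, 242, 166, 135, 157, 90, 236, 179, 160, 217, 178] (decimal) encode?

8

Byte at offset 0: 0xE2 = 11100010 → 3-byte char (#1). Advance 3.
Byte at offset 3: 0xE2 = 11100010 → 3-byte char (#2). Advance 3.
Byte at offset 6: 0xF0 = 11110000 → 4-byte char (#3). Advance 4.
Byte at offset 10: 0xF3 = 11110011 → 4-byte char (#4). Advance 4.
Byte at offset 14: 0xF2 = 11110010 → 4-byte char (#5). Advance 4.
Byte at offset 18: 0x5A = 01011010 → 1-byte char (#6). Advance 1.
Byte at offset 19: 0xEC = 11101100 → 3-byte char (#7). Advance 3.
Byte at offset 22: 0xD9 = 11011001 → 2-byte char (#8). Advance 2.
Reached end at offset 24 after 8 code points.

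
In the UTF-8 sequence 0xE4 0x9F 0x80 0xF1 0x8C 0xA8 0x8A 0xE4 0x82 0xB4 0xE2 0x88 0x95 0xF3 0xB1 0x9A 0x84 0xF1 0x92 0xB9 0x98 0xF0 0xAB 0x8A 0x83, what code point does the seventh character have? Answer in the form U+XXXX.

U+2B283

Offset 0: leading byte 0xE4 = 11100100 → 3-byte char #1 = E4 9F 80.
Offset 3: leading byte 0xF1 = 11110001 → 4-byte char #2 = F1 8C A8 8A.
Offset 7: leading byte 0xE4 = 11100100 → 3-byte char #3 = E4 82 B4.
Offset 10: leading byte 0xE2 = 11100010 → 3-byte char #4 = E2 88 95.
Offset 13: leading byte 0xF3 = 11110011 → 4-byte char #5 = F3 B1 9A 84.
Offset 17: leading byte 0xF1 = 11110001 → 4-byte char #6 = F1 92 B9 98.
Offset 21: leading byte 0xF0 = 11110000 → 4-byte char #7 = F0 AB 8A 83.
Leading byte 0xF0 = 11110000 matches 11110xxx → 4-byte sequence.
Byte 1: 0xF0 = 11110000, payload 000 (3 bits).
Byte 2: 0xAB = 10101011 (10xxxxxx ✓), payload 101011.
Byte 3: 0x8A = 10001010 (10xxxxxx ✓), payload 001010.
Byte 4: 0x83 = 10000011 (10xxxxxx ✓), payload 000011.
Concatenate: 000101011001010000011 = 0x2B283 (21 bits → U+2B283).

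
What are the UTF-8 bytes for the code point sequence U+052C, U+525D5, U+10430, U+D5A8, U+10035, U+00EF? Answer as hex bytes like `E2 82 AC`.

U+052C: 2-byte form → D4 AC.
U+525D5: 4-byte form → F1 92 97 95.
U+10430: 4-byte form → F0 90 90 B0.
U+D5A8: 3-byte form → ED 96 A8.
U+10035: 4-byte form → F0 90 80 B5.
U+00EF: 2-byte form → C3 AF.
Concatenated (19 bytes): D4 AC F1 92 97 95 F0 90 90 B0 ED 96 A8 F0 90 80 B5 C3 AF.

D4 AC F1 92 97 95 F0 90 90 B0 ED 96 A8 F0 90 80 B5 C3 AF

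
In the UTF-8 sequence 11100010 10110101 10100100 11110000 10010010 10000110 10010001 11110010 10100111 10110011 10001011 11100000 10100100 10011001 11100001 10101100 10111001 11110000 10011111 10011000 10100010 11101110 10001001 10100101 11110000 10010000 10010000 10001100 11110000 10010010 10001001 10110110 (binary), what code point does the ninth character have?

U+12276

Offset 0: leading byte 0xE2 = 11100010 → 3-byte char #1 = E2 B5 A4.
Offset 3: leading byte 0xF0 = 11110000 → 4-byte char #2 = F0 92 86 91.
Offset 7: leading byte 0xF2 = 11110010 → 4-byte char #3 = F2 A7 B3 8B.
Offset 11: leading byte 0xE0 = 11100000 → 3-byte char #4 = E0 A4 99.
Offset 14: leading byte 0xE1 = 11100001 → 3-byte char #5 = E1 AC B9.
Offset 17: leading byte 0xF0 = 11110000 → 4-byte char #6 = F0 9F 98 A2.
Offset 21: leading byte 0xEE = 11101110 → 3-byte char #7 = EE 89 A5.
Offset 24: leading byte 0xF0 = 11110000 → 4-byte char #8 = F0 90 90 8C.
Offset 28: leading byte 0xF0 = 11110000 → 4-byte char #9 = F0 92 89 B6.
Leading byte 0xF0 = 11110000 matches 11110xxx → 4-byte sequence.
Byte 1: 0xF0 = 11110000, payload 000 (3 bits).
Byte 2: 0x92 = 10010010 (10xxxxxx ✓), payload 010010.
Byte 3: 0x89 = 10001001 (10xxxxxx ✓), payload 001001.
Byte 4: 0xB6 = 10110110 (10xxxxxx ✓), payload 110110.
Concatenate: 000010010001001110110 = 0x12276 (21 bits → U+12276).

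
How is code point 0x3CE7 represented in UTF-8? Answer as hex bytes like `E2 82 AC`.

E3 B3 A7

U+3CE7 = 0x3CE7 = 15591 decimal. In range U+0800–U+FFFF → 3-byte form: 1110xxxx 10xxxxxx 10xxxxxx.
Binary (16 bits): 0011110011100111.
Split 4+6+6: 0011 | 110011 | 100111.
Byte 1: 11100011 = 0xE3.
Byte 2: 10110011 = 0xB3.
Byte 3: 10100111 = 0xA7.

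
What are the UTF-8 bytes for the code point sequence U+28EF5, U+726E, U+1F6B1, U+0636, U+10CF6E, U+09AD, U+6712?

F0 A8 BB B5 E7 89 AE F0 9F 9A B1 D8 B6 F4 8C BD AE E0 A6 AD E6 9C 92

U+28EF5: 4-byte form → F0 A8 BB B5.
U+726E: 3-byte form → E7 89 AE.
U+1F6B1: 4-byte form → F0 9F 9A B1.
U+0636: 2-byte form → D8 B6.
U+10CF6E: 4-byte form → F4 8C BD AE.
U+09AD: 3-byte form → E0 A6 AD.
U+6712: 3-byte form → E6 9C 92.
Concatenated (23 bytes): F0 A8 BB B5 E7 89 AE F0 9F 9A B1 D8 B6 F4 8C BD AE E0 A6 AD E6 9C 92.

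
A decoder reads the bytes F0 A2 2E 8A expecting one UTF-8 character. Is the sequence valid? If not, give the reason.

invalid (non-continuation byte where continuation expected)

Leading byte 0xF0 = 11110000 → 4-byte form.
Byte 3 is 0x2E = 00101110, which is not 10xxxxxx — expected a continuation byte.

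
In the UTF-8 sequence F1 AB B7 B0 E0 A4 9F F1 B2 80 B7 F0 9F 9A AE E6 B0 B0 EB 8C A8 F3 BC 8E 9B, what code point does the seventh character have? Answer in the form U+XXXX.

Offset 0: leading byte 0xF1 = 11110001 → 4-byte char #1 = F1 AB B7 B0.
Offset 4: leading byte 0xE0 = 11100000 → 3-byte char #2 = E0 A4 9F.
Offset 7: leading byte 0xF1 = 11110001 → 4-byte char #3 = F1 B2 80 B7.
Offset 11: leading byte 0xF0 = 11110000 → 4-byte char #4 = F0 9F 9A AE.
Offset 15: leading byte 0xE6 = 11100110 → 3-byte char #5 = E6 B0 B0.
Offset 18: leading byte 0xEB = 11101011 → 3-byte char #6 = EB 8C A8.
Offset 21: leading byte 0xF3 = 11110011 → 4-byte char #7 = F3 BC 8E 9B.
Leading byte 0xF3 = 11110011 matches 11110xxx → 4-byte sequence.
Byte 1: 0xF3 = 11110011, payload 011 (3 bits).
Byte 2: 0xBC = 10111100 (10xxxxxx ✓), payload 111100.
Byte 3: 0x8E = 10001110 (10xxxxxx ✓), payload 001110.
Byte 4: 0x9B = 10011011 (10xxxxxx ✓), payload 011011.
Concatenate: 011111100001110011011 = 0xFC39B (21 bits → U+FC39B).

U+FC39B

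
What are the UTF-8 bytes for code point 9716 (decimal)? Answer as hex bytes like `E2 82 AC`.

E2 97 B4

U+25F4 = 0x25F4 = 9716 decimal. In range U+0800–U+FFFF → 3-byte form: 1110xxxx 10xxxxxx 10xxxxxx.
Binary (16 bits): 0010010111110100.
Split 4+6+6: 0010 | 010111 | 110100.
Byte 1: 11100010 = 0xE2.
Byte 2: 10010111 = 0x97.
Byte 3: 10110100 = 0xB4.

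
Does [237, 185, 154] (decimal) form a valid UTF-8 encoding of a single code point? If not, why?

invalid (encodes a surrogate (U+D800–U+DFFF))

Structurally a 3-byte sequence; payload = 0xDE5A.
But 0xDE5A is in U+D800–U+DFFF, the surrogate range. Surrogates are not Unicode scalar values and are forbidden in UTF-8.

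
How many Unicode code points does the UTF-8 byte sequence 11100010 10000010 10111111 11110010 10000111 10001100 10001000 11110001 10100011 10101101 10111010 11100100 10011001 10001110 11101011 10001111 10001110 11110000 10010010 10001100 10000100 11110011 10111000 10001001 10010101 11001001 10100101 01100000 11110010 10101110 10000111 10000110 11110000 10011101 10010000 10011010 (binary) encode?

Byte at offset 0: 0xE2 = 11100010 → 3-byte char (#1). Advance 3.
Byte at offset 3: 0xF2 = 11110010 → 4-byte char (#2). Advance 4.
Byte at offset 7: 0xF1 = 11110001 → 4-byte char (#3). Advance 4.
Byte at offset 11: 0xE4 = 11100100 → 3-byte char (#4). Advance 3.
Byte at offset 14: 0xEB = 11101011 → 3-byte char (#5). Advance 3.
Byte at offset 17: 0xF0 = 11110000 → 4-byte char (#6). Advance 4.
Byte at offset 21: 0xF3 = 11110011 → 4-byte char (#7). Advance 4.
Byte at offset 25: 0xC9 = 11001001 → 2-byte char (#8). Advance 2.
Byte at offset 27: 0x60 = 01100000 → 1-byte char (#9). Advance 1.
Byte at offset 28: 0xF2 = 11110010 → 4-byte char (#10). Advance 4.
Byte at offset 32: 0xF0 = 11110000 → 4-byte char (#11). Advance 4.
Reached end at offset 36 after 11 code points.

11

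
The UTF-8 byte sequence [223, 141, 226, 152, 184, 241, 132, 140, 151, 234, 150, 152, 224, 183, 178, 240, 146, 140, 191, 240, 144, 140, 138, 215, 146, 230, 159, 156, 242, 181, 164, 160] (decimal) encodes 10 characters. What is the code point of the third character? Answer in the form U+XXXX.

U+44317

Offset 0: leading byte 0xDF = 11011111 → 2-byte char #1 = DF 8D.
Offset 2: leading byte 0xE2 = 11100010 → 3-byte char #2 = E2 98 B8.
Offset 5: leading byte 0xF1 = 11110001 → 4-byte char #3 = F1 84 8C 97.
Leading byte 0xF1 = 11110001 matches 11110xxx → 4-byte sequence.
Byte 1: 0xF1 = 11110001, payload 001 (3 bits).
Byte 2: 0x84 = 10000100 (10xxxxxx ✓), payload 000100.
Byte 3: 0x8C = 10001100 (10xxxxxx ✓), payload 001100.
Byte 4: 0x97 = 10010111 (10xxxxxx ✓), payload 010111.
Concatenate: 001000100001100010111 = 0x44317 (21 bits → U+44317).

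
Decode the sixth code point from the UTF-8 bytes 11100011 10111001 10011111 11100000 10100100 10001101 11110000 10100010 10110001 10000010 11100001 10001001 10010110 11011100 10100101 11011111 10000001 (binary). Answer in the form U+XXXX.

Offset 0: leading byte 0xE3 = 11100011 → 3-byte char #1 = E3 B9 9F.
Offset 3: leading byte 0xE0 = 11100000 → 3-byte char #2 = E0 A4 8D.
Offset 6: leading byte 0xF0 = 11110000 → 4-byte char #3 = F0 A2 B1 82.
Offset 10: leading byte 0xE1 = 11100001 → 3-byte char #4 = E1 89 96.
Offset 13: leading byte 0xDC = 11011100 → 2-byte char #5 = DC A5.
Offset 15: leading byte 0xDF = 11011111 → 2-byte char #6 = DF 81.
Leading byte 0xDF = 11011111 matches 110xxxxx → 2-byte sequence.
Byte 1: 0xDF = 11011111, payload 11111 (5 bits).
Byte 2: 0x81 = 10000001 (10xxxxxx ✓), payload 000001.
Concatenate: 11111000001 = 0x7C1 (11 bits → U+07C1).

U+07C1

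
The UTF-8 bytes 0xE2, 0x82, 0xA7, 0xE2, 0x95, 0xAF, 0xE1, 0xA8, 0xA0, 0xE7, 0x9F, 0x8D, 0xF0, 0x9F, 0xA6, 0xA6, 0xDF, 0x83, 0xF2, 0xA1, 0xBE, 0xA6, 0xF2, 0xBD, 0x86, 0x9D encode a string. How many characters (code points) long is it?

8

Byte at offset 0: 0xE2 = 11100010 → 3-byte char (#1). Advance 3.
Byte at offset 3: 0xE2 = 11100010 → 3-byte char (#2). Advance 3.
Byte at offset 6: 0xE1 = 11100001 → 3-byte char (#3). Advance 3.
Byte at offset 9: 0xE7 = 11100111 → 3-byte char (#4). Advance 3.
Byte at offset 12: 0xF0 = 11110000 → 4-byte char (#5). Advance 4.
Byte at offset 16: 0xDF = 11011111 → 2-byte char (#6). Advance 2.
Byte at offset 18: 0xF2 = 11110010 → 4-byte char (#7). Advance 4.
Byte at offset 22: 0xF2 = 11110010 → 4-byte char (#8). Advance 4.
Reached end at offset 26 after 8 code points.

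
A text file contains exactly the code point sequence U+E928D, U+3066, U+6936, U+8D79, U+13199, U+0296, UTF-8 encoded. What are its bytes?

U+E928D: 4-byte form → F3 A9 8A 8D.
U+3066: 3-byte form → E3 81 A6.
U+6936: 3-byte form → E6 A4 B6.
U+8D79: 3-byte form → E8 B5 B9.
U+13199: 4-byte form → F0 93 86 99.
U+0296: 2-byte form → CA 96.
Concatenated (19 bytes): F3 A9 8A 8D E3 81 A6 E6 A4 B6 E8 B5 B9 F0 93 86 99 CA 96.

F3 A9 8A 8D E3 81 A6 E6 A4 B6 E8 B5 B9 F0 93 86 99 CA 96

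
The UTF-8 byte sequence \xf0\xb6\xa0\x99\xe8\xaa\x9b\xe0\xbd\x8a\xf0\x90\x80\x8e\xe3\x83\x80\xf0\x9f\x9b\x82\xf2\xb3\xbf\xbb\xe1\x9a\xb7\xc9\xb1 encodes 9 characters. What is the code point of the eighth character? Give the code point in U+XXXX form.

Offset 0: leading byte 0xF0 = 11110000 → 4-byte char #1 = F0 B6 A0 99.
Offset 4: leading byte 0xE8 = 11101000 → 3-byte char #2 = E8 AA 9B.
Offset 7: leading byte 0xE0 = 11100000 → 3-byte char #3 = E0 BD 8A.
Offset 10: leading byte 0xF0 = 11110000 → 4-byte char #4 = F0 90 80 8E.
Offset 14: leading byte 0xE3 = 11100011 → 3-byte char #5 = E3 83 80.
Offset 17: leading byte 0xF0 = 11110000 → 4-byte char #6 = F0 9F 9B 82.
Offset 21: leading byte 0xF2 = 11110010 → 4-byte char #7 = F2 B3 BF BB.
Offset 25: leading byte 0xE1 = 11100001 → 3-byte char #8 = E1 9A B7.
Leading byte 0xE1 = 11100001 matches 1110xxxx → 3-byte sequence.
Byte 1: 0xE1 = 11100001, payload 0001 (4 bits).
Byte 2: 0x9A = 10011010 (10xxxxxx ✓), payload 011010.
Byte 3: 0xB7 = 10110111 (10xxxxxx ✓), payload 110111.
Concatenate: 0001011010110111 = 0x16B7 (16 bits → U+16B7).

U+16B7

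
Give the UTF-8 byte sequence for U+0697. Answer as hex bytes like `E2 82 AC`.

U+0697 = 0x697 = 1687 decimal. In range U+0080–U+07FF → 2-byte form: 110xxxxx 10xxxxxx.
Binary (11 bits): 11010010111.
Split 5+6: 11010 | 010111.
Byte 1: 11011010 = 0xDA.
Byte 2: 10010111 = 0x97.

DA 97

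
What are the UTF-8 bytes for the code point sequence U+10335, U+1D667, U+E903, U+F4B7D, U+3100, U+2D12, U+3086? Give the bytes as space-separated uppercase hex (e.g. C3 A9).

U+10335: 4-byte form → F0 90 8C B5.
U+1D667: 4-byte form → F0 9D 99 A7.
U+E903: 3-byte form → EE A4 83.
U+F4B7D: 4-byte form → F3 B4 AD BD.
U+3100: 3-byte form → E3 84 80.
U+2D12: 3-byte form → E2 B4 92.
U+3086: 3-byte form → E3 82 86.
Concatenated (24 bytes): F0 90 8C B5 F0 9D 99 A7 EE A4 83 F3 B4 AD BD E3 84 80 E2 B4 92 E3 82 86.

F0 90 8C B5 F0 9D 99 A7 EE A4 83 F3 B4 AD BD E3 84 80 E2 B4 92 E3 82 86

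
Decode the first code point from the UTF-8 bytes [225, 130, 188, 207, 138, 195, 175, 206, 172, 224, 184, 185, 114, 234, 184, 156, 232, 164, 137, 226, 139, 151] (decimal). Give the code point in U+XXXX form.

Offset 0: leading byte 0xE1 = 11100001 → 3-byte char #1 = E1 82 BC.
Leading byte 0xE1 = 11100001 matches 1110xxxx → 3-byte sequence.
Byte 1: 0xE1 = 11100001, payload 0001 (4 bits).
Byte 2: 0x82 = 10000010 (10xxxxxx ✓), payload 000010.
Byte 3: 0xBC = 10111100 (10xxxxxx ✓), payload 111100.
Concatenate: 0001000010111100 = 0x10BC (16 bits → U+10BC).

U+10BC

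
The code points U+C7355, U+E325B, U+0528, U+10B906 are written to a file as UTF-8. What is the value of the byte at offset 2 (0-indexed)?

U+C7355 → 4-byte form F3 87 8D 95 at offsets 0–3.
Offset 2 falls in char 1's range; it's byte 3 of F3 87 8D 95 = 0x8D.

0x8D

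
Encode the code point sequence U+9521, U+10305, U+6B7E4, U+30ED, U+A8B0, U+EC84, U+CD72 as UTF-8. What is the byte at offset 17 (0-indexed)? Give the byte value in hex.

0xEE

U+9521 → 3-byte form E9 94 A1 at offsets 0–2.
U+10305 → 4-byte form F0 90 8C 85 at offsets 3–6.
U+6B7E4 → 4-byte form F1 AB 9F A4 at offsets 7–10.
U+30ED → 3-byte form E3 83 AD at offsets 11–13.
U+A8B0 → 3-byte form EA A2 B0 at offsets 14–16.
U+EC84 → 3-byte form EE B2 84 at offsets 17–19.
Offset 17 falls in char 6's range; it's byte 1 of EE B2 84 = 0xEE.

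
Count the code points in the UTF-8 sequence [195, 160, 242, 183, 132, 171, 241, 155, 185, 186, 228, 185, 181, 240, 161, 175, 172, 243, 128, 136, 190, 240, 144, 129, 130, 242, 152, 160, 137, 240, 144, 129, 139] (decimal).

9

Byte at offset 0: 0xC3 = 11000011 → 2-byte char (#1). Advance 2.
Byte at offset 2: 0xF2 = 11110010 → 4-byte char (#2). Advance 4.
Byte at offset 6: 0xF1 = 11110001 → 4-byte char (#3). Advance 4.
Byte at offset 10: 0xE4 = 11100100 → 3-byte char (#4). Advance 3.
Byte at offset 13: 0xF0 = 11110000 → 4-byte char (#5). Advance 4.
Byte at offset 17: 0xF3 = 11110011 → 4-byte char (#6). Advance 4.
Byte at offset 21: 0xF0 = 11110000 → 4-byte char (#7). Advance 4.
Byte at offset 25: 0xF2 = 11110010 → 4-byte char (#8). Advance 4.
Byte at offset 29: 0xF0 = 11110000 → 4-byte char (#9). Advance 4.
Reached end at offset 33 after 9 code points.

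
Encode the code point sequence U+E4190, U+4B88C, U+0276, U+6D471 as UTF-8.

F3 A4 86 90 F1 8B A2 8C C9 B6 F1 AD 91 B1

U+E4190: 4-byte form → F3 A4 86 90.
U+4B88C: 4-byte form → F1 8B A2 8C.
U+0276: 2-byte form → C9 B6.
U+6D471: 4-byte form → F1 AD 91 B1.
Concatenated (14 bytes): F3 A4 86 90 F1 8B A2 8C C9 B6 F1 AD 91 B1.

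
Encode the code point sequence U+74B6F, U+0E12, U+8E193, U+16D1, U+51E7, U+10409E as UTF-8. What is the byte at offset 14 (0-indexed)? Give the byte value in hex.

0xE5

U+74B6F → 4-byte form F1 B4 AD AF at offsets 0–3.
U+0E12 → 3-byte form E0 B8 92 at offsets 4–6.
U+8E193 → 4-byte form F2 8E 86 93 at offsets 7–10.
U+16D1 → 3-byte form E1 9B 91 at offsets 11–13.
U+51E7 → 3-byte form E5 87 A7 at offsets 14–16.
Offset 14 falls in char 5's range; it's byte 1 of E5 87 A7 = 0xE5.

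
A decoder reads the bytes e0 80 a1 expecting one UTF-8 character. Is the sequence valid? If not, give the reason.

Leading byte 0xE0 = 11100000 → 3-byte form.
Continuation bytes all match 10xxxxxx. Payload decodes to 0x21.
But 0x21 < 0x800, the minimum for a 3-byte sequence — this is an overlong encoding.

invalid (overlong encoding)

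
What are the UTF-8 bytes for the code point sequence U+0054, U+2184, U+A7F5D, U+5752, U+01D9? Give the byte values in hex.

U+0054: 1-byte form → 54.
U+2184: 3-byte form → E2 86 84.
U+A7F5D: 4-byte form → F2 A7 BD 9D.
U+5752: 3-byte form → E5 9D 92.
U+01D9: 2-byte form → C7 99.
Concatenated (13 bytes): 54 E2 86 84 F2 A7 BD 9D E5 9D 92 C7 99.

54 E2 86 84 F2 A7 BD 9D E5 9D 92 C7 99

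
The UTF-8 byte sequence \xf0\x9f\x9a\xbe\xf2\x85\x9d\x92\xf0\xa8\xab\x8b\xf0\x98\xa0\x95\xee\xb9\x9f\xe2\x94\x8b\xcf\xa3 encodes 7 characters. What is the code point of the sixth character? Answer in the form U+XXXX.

Offset 0: leading byte 0xF0 = 11110000 → 4-byte char #1 = F0 9F 9A BE.
Offset 4: leading byte 0xF2 = 11110010 → 4-byte char #2 = F2 85 9D 92.
Offset 8: leading byte 0xF0 = 11110000 → 4-byte char #3 = F0 A8 AB 8B.
Offset 12: leading byte 0xF0 = 11110000 → 4-byte char #4 = F0 98 A0 95.
Offset 16: leading byte 0xEE = 11101110 → 3-byte char #5 = EE B9 9F.
Offset 19: leading byte 0xE2 = 11100010 → 3-byte char #6 = E2 94 8B.
Leading byte 0xE2 = 11100010 matches 1110xxxx → 3-byte sequence.
Byte 1: 0xE2 = 11100010, payload 0010 (4 bits).
Byte 2: 0x94 = 10010100 (10xxxxxx ✓), payload 010100.
Byte 3: 0x8B = 10001011 (10xxxxxx ✓), payload 001011.
Concatenate: 0010010100001011 = 0x250B (16 bits → U+250B).

U+250B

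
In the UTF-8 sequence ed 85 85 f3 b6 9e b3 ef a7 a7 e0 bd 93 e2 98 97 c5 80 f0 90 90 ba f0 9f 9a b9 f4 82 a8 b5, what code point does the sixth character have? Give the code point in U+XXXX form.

U+0140

Offset 0: leading byte 0xED = 11101101 → 3-byte char #1 = ED 85 85.
Offset 3: leading byte 0xF3 = 11110011 → 4-byte char #2 = F3 B6 9E B3.
Offset 7: leading byte 0xEF = 11101111 → 3-byte char #3 = EF A7 A7.
Offset 10: leading byte 0xE0 = 11100000 → 3-byte char #4 = E0 BD 93.
Offset 13: leading byte 0xE2 = 11100010 → 3-byte char #5 = E2 98 97.
Offset 16: leading byte 0xC5 = 11000101 → 2-byte char #6 = C5 80.
Leading byte 0xC5 = 11000101 matches 110xxxxx → 2-byte sequence.
Byte 1: 0xC5 = 11000101, payload 00101 (5 bits).
Byte 2: 0x80 = 10000000 (10xxxxxx ✓), payload 000000.
Concatenate: 00101000000 = 0x140 (11 bits → U+0140).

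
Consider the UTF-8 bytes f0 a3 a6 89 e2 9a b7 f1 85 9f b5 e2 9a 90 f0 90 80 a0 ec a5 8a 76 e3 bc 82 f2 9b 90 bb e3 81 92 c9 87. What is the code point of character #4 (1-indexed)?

Offset 0: leading byte 0xF0 = 11110000 → 4-byte char #1 = F0 A3 A6 89.
Offset 4: leading byte 0xE2 = 11100010 → 3-byte char #2 = E2 9A B7.
Offset 7: leading byte 0xF1 = 11110001 → 4-byte char #3 = F1 85 9F B5.
Offset 11: leading byte 0xE2 = 11100010 → 3-byte char #4 = E2 9A 90.
Leading byte 0xE2 = 11100010 matches 1110xxxx → 3-byte sequence.
Byte 1: 0xE2 = 11100010, payload 0010 (4 bits).
Byte 2: 0x9A = 10011010 (10xxxxxx ✓), payload 011010.
Byte 3: 0x90 = 10010000 (10xxxxxx ✓), payload 010000.
Concatenate: 0010011010010000 = 0x2690 (16 bits → U+2690).

U+2690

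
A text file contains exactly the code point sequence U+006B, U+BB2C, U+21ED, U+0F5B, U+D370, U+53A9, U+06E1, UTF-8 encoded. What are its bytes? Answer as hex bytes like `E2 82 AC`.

6B EB AC AC E2 87 AD E0 BD 9B ED 8D B0 E5 8E A9 DB A1

U+006B: 1-byte form → 6B.
U+BB2C: 3-byte form → EB AC AC.
U+21ED: 3-byte form → E2 87 AD.
U+0F5B: 3-byte form → E0 BD 9B.
U+D370: 3-byte form → ED 8D B0.
U+53A9: 3-byte form → E5 8E A9.
U+06E1: 2-byte form → DB A1.
Concatenated (18 bytes): 6B EB AC AC E2 87 AD E0 BD 9B ED 8D B0 E5 8E A9 DB A1.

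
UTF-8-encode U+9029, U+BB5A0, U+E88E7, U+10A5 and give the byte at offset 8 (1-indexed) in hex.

1-indexed offset 8 is 0-indexed offset 7.
U+9029 → 3-byte form E9 80 A9 at offsets 0–2.
U+BB5A0 → 4-byte form F2 BB 96 A0 at offsets 3–6.
U+E88E7 → 4-byte form F3 A8 A3 A7 at offsets 7–10.
Offset 7 falls in char 3's range; it's byte 1 of F3 A8 A3 A7 = 0xF3.

0xF3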